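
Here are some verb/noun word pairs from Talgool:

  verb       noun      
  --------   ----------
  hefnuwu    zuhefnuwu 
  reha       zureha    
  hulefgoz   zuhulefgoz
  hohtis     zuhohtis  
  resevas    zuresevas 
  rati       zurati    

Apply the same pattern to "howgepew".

zuhowgepew

Every pair shown (hefnuwu → zuhefnuwu, reha → zureha, hulefgoz → zuhulefgoz, …) follows the same rule: add the prefix zu-.
So howgepew → zuhowgepew.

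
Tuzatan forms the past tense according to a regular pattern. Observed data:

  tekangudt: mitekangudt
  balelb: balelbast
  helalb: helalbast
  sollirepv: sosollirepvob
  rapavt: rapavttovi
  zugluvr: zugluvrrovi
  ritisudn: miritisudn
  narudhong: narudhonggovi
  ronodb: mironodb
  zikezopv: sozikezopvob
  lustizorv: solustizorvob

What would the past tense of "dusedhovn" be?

dusedhovnnovi

balelb and ronodb both end in -b yet inflect differently (balelbast, mironodb), so the final letter is not what conditions the rule; the second-to-last letter is.
"dusedhovn" has second-to-last letter 'v'. The stems whose second-to-last letter is 'v' (rapavt → rapavttovi, zugluvr → zugluvrrovi) double the final consonant and add -ovi.
The other patterns: stems whose second-to-last letter is 'l' add -ast; stems whose second-to-last letter is 'p' or 'r' add so- … -ob around the stem; stems whose second-to-last letter is 'd' add the prefix mi-.
So dusedhovn → dusedhovnnovi.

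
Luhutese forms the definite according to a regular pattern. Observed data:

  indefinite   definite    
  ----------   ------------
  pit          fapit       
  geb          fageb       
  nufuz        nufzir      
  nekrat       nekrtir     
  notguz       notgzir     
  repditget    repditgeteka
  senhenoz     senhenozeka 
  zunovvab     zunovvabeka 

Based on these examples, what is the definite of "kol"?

pit and nekrat both end in -t yet inflect differently (fapit, nekrtir), so the final letter is not what conditions the rule; the number of vowels is.
"kol" has 1 vowel. The stems with 1 vowel (pit → fapit, geb → fageb) add the prefix fa-.
So kol → fakol.

fakol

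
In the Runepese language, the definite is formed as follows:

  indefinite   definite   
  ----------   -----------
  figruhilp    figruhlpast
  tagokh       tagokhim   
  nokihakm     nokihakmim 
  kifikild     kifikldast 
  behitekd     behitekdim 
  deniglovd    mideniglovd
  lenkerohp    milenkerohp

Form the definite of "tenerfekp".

tenerfekpim

behitekd and kifikild both end in -d yet inflect differently (behitekdim, kifikldast), so the final letter is not what conditions the rule; the second-to-last letter is.
"tenerfekp" has second-to-last letter 'k'. The stems whose second-to-last letter is 'k' (tagokh → tagokhim, behitekd → behitekdim, nokihakm → nokihakmim) add -im.
So tenerfekp → tenerfekpim.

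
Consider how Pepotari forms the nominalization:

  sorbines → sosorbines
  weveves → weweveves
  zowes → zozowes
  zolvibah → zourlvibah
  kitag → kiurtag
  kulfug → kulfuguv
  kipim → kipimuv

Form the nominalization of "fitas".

"fitas" has last vowel 'a'. The stems whose last vowel is 'a' (zolvibah → zourlvibah, kitag → kiurtag) insert -ur- after the first vowel.
The other patterns: stems whose last vowel is 'e' repeat the first consonant+vowel as a prefix; stems whose last vowel is 'i' or 'u' add -uv.
So fitas → fiurtas.

fiurtas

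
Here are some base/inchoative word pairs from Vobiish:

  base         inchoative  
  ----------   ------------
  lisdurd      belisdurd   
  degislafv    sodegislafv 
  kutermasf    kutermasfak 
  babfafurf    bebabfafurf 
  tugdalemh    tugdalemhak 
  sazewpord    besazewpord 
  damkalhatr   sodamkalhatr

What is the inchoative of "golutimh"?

golutimhak

babfafurf and kutermasf both end in -f yet inflect differently (bebabfafurf, kutermasfak), so the final letter is not what conditions the rule; the second-to-last letter is.
"golutimh" has second-to-last letter 'm'. The one such stem in the data (tugdalemh → tugdalemhak) adds -ak, so the same rule applies.
So golutimh → golutimhak.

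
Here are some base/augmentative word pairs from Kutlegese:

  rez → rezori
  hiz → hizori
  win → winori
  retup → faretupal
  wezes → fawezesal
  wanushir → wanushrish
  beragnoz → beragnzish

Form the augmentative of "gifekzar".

gifekzrish

rez and beragnoz both end in -z yet inflect differently (rezori, beragnzish), so the final letter is not what conditions the rule; the number of vowels is.
"gifekzar" has 3 vowels. The stems with 3 vowels (wanushir → wanushrish, beragnoz → beragnzish) delete the last vowel and add -ish.
The other patterns: stems with 1 vowel add -ori; stems with 2 vowels add fa- … -al around the stem.
So gifekzar → gifekzrish.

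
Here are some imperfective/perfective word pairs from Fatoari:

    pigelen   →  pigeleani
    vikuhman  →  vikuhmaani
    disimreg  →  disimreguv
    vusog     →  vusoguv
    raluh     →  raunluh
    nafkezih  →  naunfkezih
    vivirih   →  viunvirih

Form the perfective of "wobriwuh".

wounbriwuh

pigelen and disimreg both have last vowel 'e' yet inflect differently (pigeleani, disimreguv), so the last vowel is not what conditions the rule; the final letter is.
"wobriwuh" ends in -h. The stems ending in -h (raluh → raunluh, nafkezih → naunfkezih, vivirih → viunvirih) insert -un- after the first vowel.
The other patterns: stems ending in -n drop the final letter and add -ani; stems ending in -g add -uv.
So wobriwuh → wounbriwuh.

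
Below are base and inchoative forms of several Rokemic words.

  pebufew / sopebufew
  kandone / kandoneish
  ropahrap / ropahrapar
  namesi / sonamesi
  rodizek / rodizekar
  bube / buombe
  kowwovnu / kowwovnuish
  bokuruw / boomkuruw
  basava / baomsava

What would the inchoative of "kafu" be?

kafuish

"kafu" begins with k-. The stems beginning with k- (kowwovnu → kowwovnuish, kandone → kandoneish) add -ish.
So kafu → kafuish.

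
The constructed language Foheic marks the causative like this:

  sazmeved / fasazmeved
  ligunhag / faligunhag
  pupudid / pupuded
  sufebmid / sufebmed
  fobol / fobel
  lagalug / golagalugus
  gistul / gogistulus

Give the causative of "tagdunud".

sazmeved and pupudid both end in -d yet inflect differently (fasazmeved, pupuded), so the final letter is not what conditions the rule; the last vowel is.
"tagdunud" has last vowel 'u'. The stems whose last vowel is 'u' (lagalug → golagalugus, gistul → gogistulus) add go- … -us around the stem.
So tagdunud → gotagdunudus.

gotagdunudus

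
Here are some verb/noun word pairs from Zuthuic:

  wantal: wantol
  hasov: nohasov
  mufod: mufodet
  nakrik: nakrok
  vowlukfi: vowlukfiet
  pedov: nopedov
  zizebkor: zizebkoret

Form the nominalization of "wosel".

wosol

pedov and zizebkor both have last vowel 'o' yet inflect differently (nopedov, zizebkoret), so the last vowel is not what conditions the rule; the final letter is.
"wosel" ends in -l. The one such stem in the data (wantal → wantol) changes the last vowel to 'o' (as does nakrik), so the same rule applies.
So wosel → wosol.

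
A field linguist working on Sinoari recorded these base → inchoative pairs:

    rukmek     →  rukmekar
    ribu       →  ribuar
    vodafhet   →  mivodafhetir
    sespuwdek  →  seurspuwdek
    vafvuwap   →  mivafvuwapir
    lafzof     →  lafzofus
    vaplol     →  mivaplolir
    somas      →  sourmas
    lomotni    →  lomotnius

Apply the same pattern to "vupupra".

mivupuprair

"vupupra" begins with v-. The stems beginning with v- (vafvuwap → mivafvuwapir, vaplol → mivaplolir, vodafhet → mivodafhetir) add mi- … -ir around the stem.
The other patterns: stems beginning with l- add -us; stems beginning with r- add -ar; stems beginning with s- insert -ur- after the first vowel.
So vupupra → mivupuprair.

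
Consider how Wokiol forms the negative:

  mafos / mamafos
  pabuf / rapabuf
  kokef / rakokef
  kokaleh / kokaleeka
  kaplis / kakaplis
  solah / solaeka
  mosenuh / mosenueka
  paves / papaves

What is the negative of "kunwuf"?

rakunwuf

paves and kokaleh both have last vowel 'e' yet inflect differently (papaves, kokaleeka), so the last vowel is not what conditions the rule; the final letter is.
"kunwuf" ends in -f. The stems ending in -f (pabuf → rapabuf, kokef → rakokef) add the prefix ra-.
So kunwuf → rakunwuf.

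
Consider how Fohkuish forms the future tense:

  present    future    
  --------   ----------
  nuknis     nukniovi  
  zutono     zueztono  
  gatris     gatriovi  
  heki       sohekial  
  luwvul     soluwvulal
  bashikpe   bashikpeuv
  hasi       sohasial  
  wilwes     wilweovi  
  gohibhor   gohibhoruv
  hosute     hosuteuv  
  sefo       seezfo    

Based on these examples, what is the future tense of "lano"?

laezno

hasi and gatris both have last vowel 'i' yet inflect differently (sohasial, gatriovi), so the last vowel is not what conditions the rule; the final letter is.
"lano" ends in -o. The stems ending in -o (sefo → seezfo, zutono → zueztono) insert -ez- after the first vowel.
The other patterns: stems ending in -i or -l add so- … -al around the stem; stems ending in -s drop the final letter and add -ovi; stems ending in -e or -r add -uv.
So lano → laezno.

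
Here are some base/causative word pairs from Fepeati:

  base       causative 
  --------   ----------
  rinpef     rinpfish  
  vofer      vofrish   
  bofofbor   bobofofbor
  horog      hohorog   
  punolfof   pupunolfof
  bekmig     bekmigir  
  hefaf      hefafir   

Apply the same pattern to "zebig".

vofer and bofofbor both end in -r yet inflect differently (vofrish, bobofofbor), so the final letter is not what conditions the rule; the last vowel is.
"zebig" has last vowel 'i'. The one such stem in the data (bekmig → bekmigir) adds -ir, so the same rule applies.
The other patterns: stems whose last vowel is 'e' delete the last vowel and add -ish; stems whose last vowel is 'o' repeat the first consonant+vowel as a prefix.
So zebig → zebigir.

zebigir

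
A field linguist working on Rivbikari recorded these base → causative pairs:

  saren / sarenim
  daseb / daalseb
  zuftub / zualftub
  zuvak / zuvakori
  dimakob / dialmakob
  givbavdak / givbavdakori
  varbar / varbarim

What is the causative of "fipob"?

fialpob

daseb and saren both have last vowel 'e' yet inflect differently (daalseb, sarenim), so the last vowel is not what conditions the rule; the final letter is.
"fipob" ends in -b. The stems ending in -b (dimakob → dialmakob, daseb → daalseb, zuftub → zualftub) insert -al- after the first vowel.
The other patterns: stems ending in -k add -ori; stems ending in -n or -r add -im.
So fipob → fialpob.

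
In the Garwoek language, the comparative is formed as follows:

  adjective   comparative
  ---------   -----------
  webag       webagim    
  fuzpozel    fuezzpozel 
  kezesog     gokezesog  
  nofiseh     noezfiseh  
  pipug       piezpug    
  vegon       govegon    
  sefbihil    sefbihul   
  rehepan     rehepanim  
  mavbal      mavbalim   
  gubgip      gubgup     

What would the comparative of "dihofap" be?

dihofapim

"dihofap" has last vowel 'a'. The stems whose last vowel is 'a' (rehepan → rehepanim, webag → webagim, mavbal → mavbalim) add -im.
The other patterns: stems whose last vowel is 'i' change the last vowel to 'u'; stems whose last vowel is 'o' add the prefix go-; stems whose last vowel is 'e' or 'u' insert -ez- after the first vowel.
So dihofap → dihofapim.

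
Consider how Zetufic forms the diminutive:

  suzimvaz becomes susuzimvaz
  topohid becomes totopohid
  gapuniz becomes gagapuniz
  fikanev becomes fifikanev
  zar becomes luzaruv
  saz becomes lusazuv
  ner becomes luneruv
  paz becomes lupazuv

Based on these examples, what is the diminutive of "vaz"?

suzimvaz and saz both end in -z yet inflect differently (susuzimvaz, lusazuv), so the final letter is not what conditions the rule; the number of vowels is.
"vaz" has 1 vowel. The stems with 1 vowel (zar → luzaruv, saz → lusazuv, ner → luneruv) add lu- … -uv around the stem.
So vaz → luvazuv.

luvazuv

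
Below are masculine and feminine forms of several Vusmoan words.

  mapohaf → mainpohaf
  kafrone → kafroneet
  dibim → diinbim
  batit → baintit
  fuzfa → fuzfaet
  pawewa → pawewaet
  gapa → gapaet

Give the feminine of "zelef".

"zelef" ends in a consonant. The stems ending in a consonant (dibim → diinbim, batit → baintit, mapohaf → mainpohaf) insert -in- after the first vowel.
The other pattern: stems ending in a vowel add -et.
So zelef → zeinlef.

zeinlef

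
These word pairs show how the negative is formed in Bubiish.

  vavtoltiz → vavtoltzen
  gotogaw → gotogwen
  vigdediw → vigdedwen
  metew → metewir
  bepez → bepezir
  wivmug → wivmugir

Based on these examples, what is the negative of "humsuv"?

humsuvir

"humsuv" has 2 vowels. The stems with 2 vowels (metew → metewir, bepez → bepezir, wivmug → wivmugir) add -ir.
So humsuv → humsuvir.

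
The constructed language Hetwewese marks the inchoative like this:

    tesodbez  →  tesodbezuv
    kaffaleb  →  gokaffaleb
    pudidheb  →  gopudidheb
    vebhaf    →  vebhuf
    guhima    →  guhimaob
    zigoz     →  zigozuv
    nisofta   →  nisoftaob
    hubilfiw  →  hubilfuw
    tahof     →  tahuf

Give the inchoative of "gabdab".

gogabdab

"gabdab" ends in -b. The stems ending in -b (kaffaleb → gokaffaleb, pudidheb → gopudidheb) add the prefix go-.
The other patterns: stems ending in -a add -ob; stems ending in -f or -w change the last vowel to 'u'; stems ending in -z add -uv.
So gabdab → gogabdab.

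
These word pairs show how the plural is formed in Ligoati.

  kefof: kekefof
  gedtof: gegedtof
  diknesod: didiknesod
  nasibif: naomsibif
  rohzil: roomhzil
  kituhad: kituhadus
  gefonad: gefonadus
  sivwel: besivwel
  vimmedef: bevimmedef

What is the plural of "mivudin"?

miomvudin

"mivudin" has last vowel 'i'. The stems whose last vowel is 'i' (nasibif → naomsibif, rohzil → roomhzil) insert -om- after the first vowel.
The other patterns: stems whose last vowel is 'o' repeat the first consonant+vowel as a prefix; stems whose last vowel is 'a' add -us; stems whose last vowel is 'e' add the prefix be-.
So mivudin → miomvudin.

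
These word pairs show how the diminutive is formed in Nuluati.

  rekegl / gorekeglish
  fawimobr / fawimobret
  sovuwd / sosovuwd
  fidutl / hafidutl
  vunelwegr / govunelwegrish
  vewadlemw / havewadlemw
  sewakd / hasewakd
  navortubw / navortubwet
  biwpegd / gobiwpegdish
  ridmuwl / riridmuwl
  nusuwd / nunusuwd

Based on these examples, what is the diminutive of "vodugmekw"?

havodugmekw

nusuwd and biwpegd both end in -d yet inflect differently (nunusuwd, gobiwpegdish), so the final letter is not what conditions the rule; the second-to-last letter is.
"vodugmekw" has second-to-last letter 'k'. The one such stem in the data (sewakd → hasewakd) adds the prefix ha-, so the same rule applies.
So vodugmekw → havodugmekw.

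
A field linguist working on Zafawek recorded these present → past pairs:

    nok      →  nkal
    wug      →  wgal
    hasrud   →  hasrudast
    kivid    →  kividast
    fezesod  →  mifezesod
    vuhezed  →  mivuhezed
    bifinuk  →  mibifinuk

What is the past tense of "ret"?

rtal

"ret" has 1 vowel. The stems with 1 vowel (nok → nkal, wug → wgal) delete the last vowel and add -al.
The other patterns: stems with 2 vowels add -ast; stems with 3 vowels add the prefix mi-.
So ret → rtal.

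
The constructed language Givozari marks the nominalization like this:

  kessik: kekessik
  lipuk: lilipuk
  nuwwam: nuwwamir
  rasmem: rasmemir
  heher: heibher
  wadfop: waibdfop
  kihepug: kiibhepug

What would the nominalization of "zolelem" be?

zolelemir

"zolelem" ends in -m. The stems ending in -m (nuwwam → nuwwamir, rasmem → rasmemir) add -ir.
The other patterns: stems ending in -k repeat the first consonant+vowel as a prefix; stems ending in -g, -p or -r insert -ib- after the first vowel.
So zolelem → zolelemir.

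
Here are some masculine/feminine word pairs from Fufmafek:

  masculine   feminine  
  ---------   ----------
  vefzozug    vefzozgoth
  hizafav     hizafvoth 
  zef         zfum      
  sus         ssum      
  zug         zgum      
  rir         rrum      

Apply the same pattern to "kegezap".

vefzozug and zug both end in -g yet inflect differently (vefzozgoth, zgum), so the final letter is not what conditions the rule; the number of vowels is.
"kegezap" has 3 vowels. The stems with 3 vowels (hizafav → hizafvoth, vefzozug → vefzozgoth) delete the last vowel and add -oth.
The other pattern: stems with 1 vowel delete the last vowel and add -um.
So kegezap → kegezpoth.

kegezpoth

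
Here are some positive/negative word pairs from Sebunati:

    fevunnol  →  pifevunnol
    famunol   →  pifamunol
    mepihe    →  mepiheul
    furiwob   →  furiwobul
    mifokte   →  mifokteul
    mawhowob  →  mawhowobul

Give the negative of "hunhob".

fevunnol and furiwob both have last vowel 'o' yet inflect differently (pifevunnol, furiwobul), so the last vowel is not what conditions the rule; the final letter is.
"hunhob" ends in -b. The stems ending in -b (furiwob → furiwobul, mawhowob → mawhowobul) add -ul.
The other pattern: stems ending in -l add the prefix pi-.
So hunhob → hunhobul.

hunhobul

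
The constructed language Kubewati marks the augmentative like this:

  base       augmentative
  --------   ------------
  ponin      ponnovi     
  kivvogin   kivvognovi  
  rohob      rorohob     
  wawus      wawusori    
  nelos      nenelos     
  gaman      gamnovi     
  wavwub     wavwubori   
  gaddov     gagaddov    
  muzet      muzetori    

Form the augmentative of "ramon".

raramon

rohob and wavwub both end in -b yet inflect differently (rorohob, wavwubori), so the final letter is not what conditions the rule; the last vowel is.
"ramon" has last vowel 'o'. The stems whose last vowel is 'o' (nelos → nenelos, rohob → rorohob, gaddov → gagaddov) repeat the first consonant+vowel as a prefix.
The other patterns: stems whose last vowel is 'e' or 'u' add -ori; stems whose last vowel is 'a' or 'i' delete the last vowel and add -ovi.
So ramon → raramon.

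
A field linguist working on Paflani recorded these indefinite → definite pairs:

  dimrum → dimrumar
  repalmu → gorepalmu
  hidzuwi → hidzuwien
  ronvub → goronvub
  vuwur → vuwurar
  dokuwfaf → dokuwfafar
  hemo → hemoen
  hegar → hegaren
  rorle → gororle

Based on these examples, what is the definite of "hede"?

hegar and vuwur both end in -r yet inflect differently (hegaren, vuwurar), so the final letter is not what conditions the rule; the first letter is.
"hede" begins with h-. The stems beginning with h- (hegar → hegaren, hemo → hemoen, hidzuwi → hidzuwien) add -en.
So hede → hedeen.

hedeen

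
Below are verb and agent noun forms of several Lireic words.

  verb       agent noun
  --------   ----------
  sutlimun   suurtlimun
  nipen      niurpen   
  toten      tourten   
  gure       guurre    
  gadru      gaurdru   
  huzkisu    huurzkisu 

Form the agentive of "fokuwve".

Every pair shown (sutlimun → suurtlimun, nipen → niurpen, toten → tourten, …) follows the same rule: insert -ur- after the first vowel.
So fokuwve → fourkuwve.

fourkuwve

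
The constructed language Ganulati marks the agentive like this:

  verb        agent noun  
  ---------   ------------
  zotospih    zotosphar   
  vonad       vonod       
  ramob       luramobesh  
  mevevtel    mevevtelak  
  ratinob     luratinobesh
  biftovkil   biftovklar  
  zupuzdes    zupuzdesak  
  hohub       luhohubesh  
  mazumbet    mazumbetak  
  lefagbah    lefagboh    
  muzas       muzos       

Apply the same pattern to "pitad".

zotospih and lefagbah both end in -h yet inflect differently (zotosphar, lefagboh), so the final letter is not what conditions the rule; the last vowel is.
"pitad" has last vowel 'a'. The stems whose last vowel is 'a' (lefagbah → lefagboh, muzas → muzos, vonad → vonod) change the last vowel to 'o'.
The other patterns: stems whose last vowel is 'i' delete the last vowel and add -ar; stems whose last vowel is 'e' add -ak; stems whose last vowel is 'o' or 'u' add lu- … -esh around the stem.
So pitad → pitod.

pitod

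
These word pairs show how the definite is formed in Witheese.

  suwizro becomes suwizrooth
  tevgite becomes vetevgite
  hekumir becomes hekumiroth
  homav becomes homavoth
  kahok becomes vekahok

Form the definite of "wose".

kahok and suwizro both have last vowel 'o' yet inflect differently (vekahok, suwizrooth), so the last vowel is not what conditions the rule; the final letter is.
"wose" ends in -e. The one such stem in the data (tevgite → vetevgite) adds the prefix ve-, so the same rule applies.
So wose → vewose.

vewose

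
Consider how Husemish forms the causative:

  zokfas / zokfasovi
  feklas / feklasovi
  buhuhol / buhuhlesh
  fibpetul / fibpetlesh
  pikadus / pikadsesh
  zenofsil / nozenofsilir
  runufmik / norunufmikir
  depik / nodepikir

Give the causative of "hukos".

huksesh

zokfas and pikadus both end in -s yet inflect differently (zokfasovi, pikadsesh), so the final letter is not what conditions the rule; the last vowel is.
"hukos" has last vowel 'o'. The one such stem in the data (buhuhol → buhuhlesh) deletes the last vowel and adds -esh (as do fibpetul, pikadus), so the same rule applies.
The other patterns: stems whose last vowel is 'a' add -ovi; stems whose last vowel is 'i' add no- … -ir around the stem.
So hukos → huksesh.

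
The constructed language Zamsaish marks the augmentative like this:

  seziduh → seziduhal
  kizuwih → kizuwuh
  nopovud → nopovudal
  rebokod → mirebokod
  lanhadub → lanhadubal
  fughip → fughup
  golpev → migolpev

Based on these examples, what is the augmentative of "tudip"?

tudup

seziduh and kizuwih both end in -h yet inflect differently (seziduhal, kizuwuh), so the final letter is not what conditions the rule; the last vowel is.
"tudip" has last vowel 'i'. The stems whose last vowel is 'i' (kizuwih → kizuwuh, fughip → fughup) change the last vowel to 'u'.
So tudip → tudup.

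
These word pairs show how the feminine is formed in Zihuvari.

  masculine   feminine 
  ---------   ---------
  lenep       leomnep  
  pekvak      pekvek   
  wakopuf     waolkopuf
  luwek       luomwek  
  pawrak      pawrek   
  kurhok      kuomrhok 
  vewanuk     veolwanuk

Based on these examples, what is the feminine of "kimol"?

vewanuk and pawrak both end in -k yet inflect differently (veolwanuk, pawrek), so the final letter is not what conditions the rule; the last vowel is.
"kimol" has last vowel 'o'. The one such stem in the data (kurhok → kuomrhok) inserts -om- after the first vowel (as do luwek, lenep), so the same rule applies.
The other patterns: stems whose last vowel is 'u' insert -ol- after the first vowel; stems whose last vowel is 'a' change the last vowel to 'e'.
So kimol → kiommol.

kiommol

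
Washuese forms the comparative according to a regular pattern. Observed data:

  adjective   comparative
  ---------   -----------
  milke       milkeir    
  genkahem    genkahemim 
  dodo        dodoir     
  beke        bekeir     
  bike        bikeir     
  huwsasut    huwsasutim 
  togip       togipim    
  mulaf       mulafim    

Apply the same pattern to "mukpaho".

genkahem and beke both have last vowel 'e' yet inflect differently (genkahemim, bekeir), so the last vowel is not what conditions the rule; whether the stem ends in a vowel or a consonant is.
"mukpaho" ends in a vowel. The stems ending in a vowel (beke → bekeir, bike → bikeir, milke → milkeir) add -ir.
So mukpaho → mukpahoir.

mukpahoir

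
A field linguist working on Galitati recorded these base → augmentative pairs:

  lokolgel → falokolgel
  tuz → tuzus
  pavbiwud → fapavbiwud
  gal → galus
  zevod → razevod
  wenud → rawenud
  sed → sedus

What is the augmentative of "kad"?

kadus

sed and zevod both end in -d yet inflect differently (sedus, razevod), so the final letter is not what conditions the rule; the number of vowels is.
"kad" has 1 vowel. The stems with 1 vowel (tuz → tuzus, gal → galus, sed → sedus) add -us.
The other patterns: stems with 2 vowels add the prefix ra-; stems with 3 vowels add the prefix fa-.
So kad → kadus.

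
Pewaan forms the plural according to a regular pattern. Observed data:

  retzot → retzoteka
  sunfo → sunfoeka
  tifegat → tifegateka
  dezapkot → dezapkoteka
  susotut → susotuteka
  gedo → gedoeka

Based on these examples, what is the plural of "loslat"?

Every pair shown (retzot → retzoteka, sunfo → sunfoeka, tifegat → tifegateka, …) follows the same rule: add -eka.
So loslat → loslateka.

loslateka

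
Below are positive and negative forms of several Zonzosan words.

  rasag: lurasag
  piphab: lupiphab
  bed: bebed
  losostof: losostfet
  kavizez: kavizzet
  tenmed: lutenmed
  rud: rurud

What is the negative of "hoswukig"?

rud and tenmed both end in -d yet inflect differently (rurud, lutenmed), so the final letter is not what conditions the rule; the number of vowels is.
"hoswukig" has 3 vowels. The stems with 3 vowels (losostof → losostfet, kavizez → kavizzet) delete the last vowel and add -et.
So hoswukig → hoswukget.

hoswukget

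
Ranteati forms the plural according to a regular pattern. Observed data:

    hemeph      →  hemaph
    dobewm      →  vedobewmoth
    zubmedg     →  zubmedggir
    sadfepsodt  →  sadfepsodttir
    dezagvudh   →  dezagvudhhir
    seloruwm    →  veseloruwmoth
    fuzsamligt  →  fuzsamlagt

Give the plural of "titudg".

"titudg" has second-to-last letter 'd'. The stems whose second-to-last letter is 'd' (sadfepsodt → sadfepsodttir, zubmedg → zubmedggir, dezagvudh → dezagvudhhir) double the final consonant and add -ir.
So titudg → titudggir.

titudggir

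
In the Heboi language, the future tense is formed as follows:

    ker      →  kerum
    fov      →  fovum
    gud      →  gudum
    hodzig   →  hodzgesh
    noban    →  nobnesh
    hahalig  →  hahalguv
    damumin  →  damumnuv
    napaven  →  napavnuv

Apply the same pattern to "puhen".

puhnesh

"puhen" has 2 vowels. The stems with 2 vowels (hodzig → hodzgesh, noban → nobnesh) delete the last vowel and add -esh.
So puhen → puhnesh.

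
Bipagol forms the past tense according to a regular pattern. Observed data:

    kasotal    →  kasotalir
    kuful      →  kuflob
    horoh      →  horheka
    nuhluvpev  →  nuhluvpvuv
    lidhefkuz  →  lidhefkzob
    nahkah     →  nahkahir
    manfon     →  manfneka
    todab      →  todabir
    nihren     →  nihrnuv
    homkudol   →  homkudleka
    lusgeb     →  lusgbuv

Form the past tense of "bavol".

bavleka

kuful and homkudol both end in -l yet inflect differently (kuflob, homkudleka), so the final letter is not what conditions the rule; the last vowel is.
"bavol" has last vowel 'o'. The stems whose last vowel is 'o' (homkudol → homkudleka, manfon → manfneka, horoh → horheka) delete the last vowel and add -eka.
So bavol → bavleka.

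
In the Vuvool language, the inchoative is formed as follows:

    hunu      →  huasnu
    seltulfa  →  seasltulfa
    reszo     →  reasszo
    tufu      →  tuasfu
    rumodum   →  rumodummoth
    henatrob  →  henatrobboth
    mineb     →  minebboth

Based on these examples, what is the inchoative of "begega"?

beasgega

hunu and rumodum both have last vowel 'u' yet inflect differently (huasnu, rumodummoth), so the last vowel is not what conditions the rule; whether the stem ends in a vowel or a consonant is.
"begega" ends in a vowel. The stems ending in a vowel (hunu → huasnu, seltulfa → seasltulfa, reszo → reasszo) insert -as- after the first vowel.
The other pattern: stems ending in a consonant double the final consonant and add -oth.
So begega → beasgega.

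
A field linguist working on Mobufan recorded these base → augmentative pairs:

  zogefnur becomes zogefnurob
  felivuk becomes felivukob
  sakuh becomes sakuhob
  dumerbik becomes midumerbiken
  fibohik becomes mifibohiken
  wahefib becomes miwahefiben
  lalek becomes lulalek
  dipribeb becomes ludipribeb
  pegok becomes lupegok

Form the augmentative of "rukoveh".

lurukoveh

felivuk and dumerbik both end in -k yet inflect differently (felivukob, midumerbiken), so the final letter is not what conditions the rule; the last vowel is.
"rukoveh" has last vowel 'e'. The stems whose last vowel is 'e' (lalek → lulalek, dipribeb → ludipribeb) add the prefix lu-.
The other patterns: stems whose last vowel is 'u' add -ob; stems whose last vowel is 'i' add mi- … -en around the stem.
So rukoveh → lurukoveh.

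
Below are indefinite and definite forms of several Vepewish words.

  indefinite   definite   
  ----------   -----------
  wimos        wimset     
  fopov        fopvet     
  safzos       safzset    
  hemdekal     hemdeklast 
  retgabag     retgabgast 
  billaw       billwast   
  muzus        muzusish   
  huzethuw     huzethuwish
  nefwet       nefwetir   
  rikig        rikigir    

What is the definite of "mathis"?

wimos and muzus both end in -s yet inflect differently (wimset, muzusish), so the final letter is not what conditions the rule; the last vowel is.
"mathis" has last vowel 'i'. The one such stem in the data (rikig → rikigir) adds -ir, so the same rule applies.
So mathis → mathisir.

mathisir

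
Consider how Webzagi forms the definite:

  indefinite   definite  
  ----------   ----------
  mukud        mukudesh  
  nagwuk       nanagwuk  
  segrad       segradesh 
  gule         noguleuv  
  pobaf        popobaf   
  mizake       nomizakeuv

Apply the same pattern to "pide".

nopideuv

mukud and nagwuk both have last vowel 'u' yet inflect differently (mukudesh, nanagwuk), so the last vowel is not what conditions the rule; the final letter is.
"pide" ends in -e. The stems ending in -e (mizake → nomizakeuv, gule → noguleuv) add no- … -uv around the stem.
The other patterns: stems ending in -d add -esh; stems ending in -f or -k repeat the first consonant+vowel as a prefix.
So pide → nopideuv.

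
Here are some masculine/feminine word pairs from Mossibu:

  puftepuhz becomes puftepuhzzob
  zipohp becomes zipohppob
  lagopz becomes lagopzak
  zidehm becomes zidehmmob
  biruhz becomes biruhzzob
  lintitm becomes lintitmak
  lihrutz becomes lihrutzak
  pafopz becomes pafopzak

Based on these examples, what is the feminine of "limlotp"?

"limlotp" has second-to-last letter 't'. The stems whose second-to-last letter is 't' (lihrutz → lihrutzak, lintitm → lintitmak) add -ak.
The other pattern: stems whose second-to-last letter is 'h' double the final consonant and add -ob.
So limlotp → limlotpak.

limlotpak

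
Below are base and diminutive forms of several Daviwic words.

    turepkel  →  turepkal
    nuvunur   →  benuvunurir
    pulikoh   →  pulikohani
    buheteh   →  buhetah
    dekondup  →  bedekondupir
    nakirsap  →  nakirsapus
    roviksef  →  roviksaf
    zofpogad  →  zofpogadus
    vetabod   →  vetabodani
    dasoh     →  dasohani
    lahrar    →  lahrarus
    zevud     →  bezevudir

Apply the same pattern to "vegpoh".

lahrar and nuvunur both end in -r yet inflect differently (lahrarus, benuvunurir), so the final letter is not what conditions the rule; the last vowel is.
"vegpoh" has last vowel 'o'. The stems whose last vowel is 'o' (dasoh → dasohani, pulikoh → pulikohani, vetabod → vetabodani) add -ani.
So vegpoh → vegpohani.

vegpohani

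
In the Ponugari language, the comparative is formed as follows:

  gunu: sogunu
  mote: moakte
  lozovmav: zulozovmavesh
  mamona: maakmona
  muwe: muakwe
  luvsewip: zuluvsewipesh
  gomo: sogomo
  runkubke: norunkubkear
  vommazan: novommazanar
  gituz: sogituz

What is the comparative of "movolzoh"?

moakvolzoh

muwe and runkubke both end in -e yet inflect differently (muakwe, norunkubkear), so the final letter is not what conditions the rule; the first letter is.
"movolzoh" begins with m-. The stems beginning with m- (mamona → maakmona, muwe → muakwe, mote → moakte) insert -ak- after the first vowel.
The other patterns: stems beginning with g- add the prefix so-; stems beginning with l- add zu- … -esh around the stem; stems beginning with r- or v- add no- … -ar around the stem.
So movolzoh → moakvolzoh.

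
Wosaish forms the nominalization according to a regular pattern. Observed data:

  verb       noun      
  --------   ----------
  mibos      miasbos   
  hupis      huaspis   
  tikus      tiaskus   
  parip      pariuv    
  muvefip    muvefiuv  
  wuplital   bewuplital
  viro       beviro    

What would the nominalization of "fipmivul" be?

hupis and parip both have last vowel 'i' yet inflect differently (huaspis, pariuv), so the last vowel is not what conditions the rule; the final letter is.
"fipmivul" ends in -l. The one such stem in the data (wuplital → bewuplital) adds the prefix be-, so the same rule applies.
The other patterns: stems ending in -s insert -as- after the first vowel; stems ending in -p drop the final letter and add -uv.
So fipmivul → befipmivul.

befipmivul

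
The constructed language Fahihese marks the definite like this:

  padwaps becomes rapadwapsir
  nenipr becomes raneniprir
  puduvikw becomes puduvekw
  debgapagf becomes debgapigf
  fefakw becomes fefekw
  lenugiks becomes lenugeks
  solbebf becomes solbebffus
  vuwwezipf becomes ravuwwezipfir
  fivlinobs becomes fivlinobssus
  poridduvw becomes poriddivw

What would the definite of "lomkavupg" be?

vuwwezipf and solbebf both end in -f yet inflect differently (ravuwwezipfir, solbebffus), so the final letter is not what conditions the rule; the second-to-last letter is.
"lomkavupg" has second-to-last letter 'p'. The stems whose second-to-last letter is 'p' (padwaps → rapadwapsir, vuwwezipf → ravuwwezipfir, nenipr → raneniprir) add ra- … -ir around the stem.
So lomkavupg → ralomkavupgir.

ralomkavupgir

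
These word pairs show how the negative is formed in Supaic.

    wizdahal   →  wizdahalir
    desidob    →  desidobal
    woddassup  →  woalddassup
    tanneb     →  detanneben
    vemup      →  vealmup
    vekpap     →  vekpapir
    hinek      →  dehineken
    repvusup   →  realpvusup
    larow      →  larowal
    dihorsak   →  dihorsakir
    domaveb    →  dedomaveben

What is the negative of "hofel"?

vekpap and vemup both end in -p yet inflect differently (vekpapir, vealmup), so the final letter is not what conditions the rule; the last vowel is.
"hofel" has last vowel 'e'. The stems whose last vowel is 'e' (domaveb → dedomaveben, hinek → dehineken, tanneb → detanneben) add de- … -en around the stem.
So hofel → dehofelen.

dehofelen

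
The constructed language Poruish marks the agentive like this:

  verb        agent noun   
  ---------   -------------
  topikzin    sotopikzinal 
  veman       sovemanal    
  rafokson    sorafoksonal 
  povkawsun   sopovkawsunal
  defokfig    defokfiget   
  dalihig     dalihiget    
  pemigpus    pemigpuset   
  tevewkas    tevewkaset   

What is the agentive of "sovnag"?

topikzin and defokfig both have last vowel 'i' yet inflect differently (sotopikzinal, defokfiget), so the last vowel is not what conditions the rule; the final letter is.
"sovnag" ends in -g. The stems ending in -g (defokfig → defokfiget, dalihig → dalihiget) add -et.
The other pattern: stems ending in -n add so- … -al around the stem.
So sovnag → sovnaget.

sovnaget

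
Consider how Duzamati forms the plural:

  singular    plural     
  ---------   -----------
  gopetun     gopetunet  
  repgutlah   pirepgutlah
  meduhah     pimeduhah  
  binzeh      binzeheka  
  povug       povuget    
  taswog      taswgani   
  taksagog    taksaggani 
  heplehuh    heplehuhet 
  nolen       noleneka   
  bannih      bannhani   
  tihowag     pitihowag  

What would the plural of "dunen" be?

meduhah and binzeh both end in -h yet inflect differently (pimeduhah, binzeheka), so the final letter is not what conditions the rule; the last vowel is.
"dunen" has last vowel 'e'. The stems whose last vowel is 'e' (nolen → noleneka, binzeh → binzeheka) add -eka.
So dunen → duneneka.

duneneka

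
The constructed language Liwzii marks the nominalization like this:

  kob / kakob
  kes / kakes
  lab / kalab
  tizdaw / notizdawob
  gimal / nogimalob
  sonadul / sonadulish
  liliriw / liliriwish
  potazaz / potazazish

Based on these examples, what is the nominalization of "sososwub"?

sososwubish

"sososwub" has 3 vowels. The stems with 3 vowels (sonadul → sonadulish, liliriw → liliriwish, potazaz → potazazish) add -ish.
The other patterns: stems with 1 vowel add the prefix ka-; stems with 2 vowels add no- … -ob around the stem.
So sososwub → sososwubish.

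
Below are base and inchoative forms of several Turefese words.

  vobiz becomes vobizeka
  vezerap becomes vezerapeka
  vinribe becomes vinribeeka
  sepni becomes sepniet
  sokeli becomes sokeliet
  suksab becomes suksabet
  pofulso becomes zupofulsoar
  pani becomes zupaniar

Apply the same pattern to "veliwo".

veliwoeka

sepni and pani both end in -i yet inflect differently (sepniet, zupaniar), so the final letter is not what conditions the rule; the first letter is.
"veliwo" begins with v-. The stems beginning with v- (vobiz → vobizeka, vezerap → vezerapeka, vinribe → vinribeeka) add -eka.
So veliwo → veliwoeka.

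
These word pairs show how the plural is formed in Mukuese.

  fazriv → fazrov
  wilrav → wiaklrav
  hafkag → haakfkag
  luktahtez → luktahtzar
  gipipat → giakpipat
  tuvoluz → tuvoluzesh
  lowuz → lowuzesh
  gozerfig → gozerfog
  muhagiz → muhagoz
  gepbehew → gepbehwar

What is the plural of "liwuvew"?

hafkag and gozerfig both end in -g yet inflect differently (haakfkag, gozerfog), so the final letter is not what conditions the rule; the last vowel is.
"liwuvew" has last vowel 'e'. The stems whose last vowel is 'e' (luktahtez → luktahtzar, gepbehew → gepbehwar) delete the last vowel and add -ar.
The other patterns: stems whose last vowel is 'a' insert -ak- after the first vowel; stems whose last vowel is 'i' change the last vowel to 'o'; stems whose last vowel is 'u' add -esh.
So liwuvew → liwuvwar.

liwuvwar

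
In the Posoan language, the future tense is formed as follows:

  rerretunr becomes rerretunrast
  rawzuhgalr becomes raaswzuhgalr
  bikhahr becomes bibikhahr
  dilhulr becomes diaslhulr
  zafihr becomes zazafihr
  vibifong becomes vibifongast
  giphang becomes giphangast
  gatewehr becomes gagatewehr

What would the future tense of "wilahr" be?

wiwilahr

bikhahr and rerretunr both end in -r yet inflect differently (bibikhahr, rerretunrast), so the final letter is not what conditions the rule; the second-to-last letter is.
"wilahr" has second-to-last letter 'h'. The stems whose second-to-last letter is 'h' (bikhahr → bibikhahr, gatewehr → gagatewehr, zafihr → zazafihr) repeat the first consonant+vowel as a prefix.
The other patterns: stems whose second-to-last letter is 'n' add -ast; stems whose second-to-last letter is 'l' insert -as- after the first vowel.
So wilahr → wiwilahr.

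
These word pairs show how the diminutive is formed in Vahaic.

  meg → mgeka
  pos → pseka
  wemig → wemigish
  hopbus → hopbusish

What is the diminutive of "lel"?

lleka

"lel" has 1 vowel. The stems with 1 vowel (meg → mgeka, pos → pseka) delete the last vowel and add -eka.
So lel → lleka.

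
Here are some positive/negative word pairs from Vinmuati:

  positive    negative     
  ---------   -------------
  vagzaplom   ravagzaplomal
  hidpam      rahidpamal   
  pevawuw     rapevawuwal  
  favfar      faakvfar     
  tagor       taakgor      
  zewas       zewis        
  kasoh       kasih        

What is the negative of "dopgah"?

"dopgah" ends in -h. The one such stem in the data (kasoh → kasih) changes the last vowel to 'i' (as does zewas), so the same rule applies.
The other patterns: stems ending in -m or -w add ra- … -al around the stem; stems ending in -r insert -ak- after the first vowel.
So dopgah → dopgih.

dopgih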